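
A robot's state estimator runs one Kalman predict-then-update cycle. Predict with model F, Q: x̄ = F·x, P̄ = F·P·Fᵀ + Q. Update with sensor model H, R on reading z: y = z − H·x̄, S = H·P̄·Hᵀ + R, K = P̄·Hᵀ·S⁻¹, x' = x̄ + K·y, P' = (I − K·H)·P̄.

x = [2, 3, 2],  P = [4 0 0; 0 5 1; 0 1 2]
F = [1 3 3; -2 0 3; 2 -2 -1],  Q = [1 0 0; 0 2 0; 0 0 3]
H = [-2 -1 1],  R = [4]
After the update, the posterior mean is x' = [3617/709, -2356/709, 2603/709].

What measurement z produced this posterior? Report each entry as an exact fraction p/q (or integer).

x̄ = F·x = [17, 2, -4]
P̄ = F·P·Fᵀ + Q = [86 19 -37; 19 36 -28; -37 -28 45]
S = H·P̄·Hᵀ + R = [709]
K = P̄·Hᵀ·S⁻¹ = [-228/709; -102/709; 147/709]
x' − x̄ = [-8436/709, -3774/709, 5439/709] = K·y
y = (KᵀK)⁻¹·Kᵀ·(x' − x̄) = [37]
z = y + H·x̄ = [37] + [-40] = [-3]

z = [-3]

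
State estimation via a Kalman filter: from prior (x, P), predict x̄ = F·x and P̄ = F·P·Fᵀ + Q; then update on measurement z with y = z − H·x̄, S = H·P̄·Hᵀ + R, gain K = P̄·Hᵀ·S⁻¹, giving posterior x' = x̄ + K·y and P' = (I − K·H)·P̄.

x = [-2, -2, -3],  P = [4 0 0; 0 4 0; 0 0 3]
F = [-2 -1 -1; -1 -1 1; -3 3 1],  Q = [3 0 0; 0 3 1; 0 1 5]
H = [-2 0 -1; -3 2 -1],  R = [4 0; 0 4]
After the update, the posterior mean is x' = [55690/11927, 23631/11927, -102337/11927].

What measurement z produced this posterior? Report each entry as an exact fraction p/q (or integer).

x̄ = F·x = [9, 1, -3]
P̄ = F·P·Fᵀ + Q = [26 9 9; 9 14 4; 9 4 80]
S = H·P̄·Hᵀ + R = [224 237; 237 304]
K = P̄·Hᵀ·S⁻¹ = [-2191/11927 -999/11927; -5977/11927 4542/11927; -6329/11927 1050/11927]
x' − x̄ = [-51653/11927, 11704/11927, -66556/11927] = K·y
y = (KᵀK)⁻¹·Kᵀ·(x' − x̄) = [14, 21]
z = y + H·x̄ = [14, 21] + [-15, -22] = [-1, -1]

z = [-1, -1]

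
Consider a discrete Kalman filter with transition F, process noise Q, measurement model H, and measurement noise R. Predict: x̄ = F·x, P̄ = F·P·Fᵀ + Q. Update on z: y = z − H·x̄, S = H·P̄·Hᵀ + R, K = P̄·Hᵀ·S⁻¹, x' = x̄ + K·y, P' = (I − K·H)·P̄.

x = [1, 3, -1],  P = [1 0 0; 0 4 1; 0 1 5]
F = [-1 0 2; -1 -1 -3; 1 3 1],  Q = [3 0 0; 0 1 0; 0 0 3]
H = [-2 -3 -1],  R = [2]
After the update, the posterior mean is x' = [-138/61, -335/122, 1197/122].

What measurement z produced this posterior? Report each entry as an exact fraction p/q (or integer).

z = [3]

x̄ = F·x = [-3, -1, 9]
P̄ = F·P·Fᵀ + Q = [24 -31 15; -31 57 -38; 15 -38 51]
S = H·P̄·Hᵀ + R = [122]
K = P̄·Hᵀ·S⁻¹ = [15/61; -71/122; 33/122]
x' − x̄ = [45/61, -213/122, 99/122] = K·y
y = (KᵀK)⁻¹·Kᵀ·(x' − x̄) = [3]
z = y + H·x̄ = [3] + [0] = [3]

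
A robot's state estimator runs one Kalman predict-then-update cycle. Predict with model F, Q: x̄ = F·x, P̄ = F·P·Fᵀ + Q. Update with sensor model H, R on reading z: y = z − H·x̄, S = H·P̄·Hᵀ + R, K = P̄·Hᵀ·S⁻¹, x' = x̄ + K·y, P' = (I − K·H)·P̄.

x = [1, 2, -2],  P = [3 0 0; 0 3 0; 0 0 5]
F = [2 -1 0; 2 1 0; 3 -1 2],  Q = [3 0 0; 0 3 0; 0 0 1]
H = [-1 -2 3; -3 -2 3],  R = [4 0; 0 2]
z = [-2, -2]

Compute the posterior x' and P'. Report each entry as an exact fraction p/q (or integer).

x' = [27/1871, 5918/1871, 2667/1871]
P' = [12951/9355 6597/9355 2895/1871; 6597/9355 122544/9355 17319/1871; 2895/1871 17319/1871 14043/1871]

x̄ = F·x = [0, 4, -3]
P̄ = F·P·Fᵀ + Q = [18 9 21; 9 18 15; 21 15 51]
y = z − H·x̄ = [15, 15]
S = H·P̄·Hᵀ + R = [283 225; 225 245]
K = P̄·Hᵀ·S⁻¹ = [864/1871 -4311/9355; 405/1871 -2547/9355; 1149/1871 -597/1871]
x' = x̄ + K·y = [27/1871, 5918/1871, 2667/1871]
P' = (I − K·H)·P̄ = [12951/9355 6597/9355 2895/1871; 6597/9355 122544/9355 17319/1871; 2895/1871 17319/1871 14043/1871]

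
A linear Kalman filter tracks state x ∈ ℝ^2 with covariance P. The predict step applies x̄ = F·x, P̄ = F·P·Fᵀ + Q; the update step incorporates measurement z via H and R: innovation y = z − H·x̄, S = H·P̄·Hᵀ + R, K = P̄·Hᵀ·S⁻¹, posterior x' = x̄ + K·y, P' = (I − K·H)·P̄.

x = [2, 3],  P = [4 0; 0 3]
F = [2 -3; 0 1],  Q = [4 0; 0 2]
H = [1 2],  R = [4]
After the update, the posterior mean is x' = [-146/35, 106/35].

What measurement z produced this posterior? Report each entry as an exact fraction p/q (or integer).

z = [2]

x̄ = F·x = [-5, 3]
P̄ = F·P·Fᵀ + Q = [47 -9; -9 5]
S = H·P̄·Hᵀ + R = [35]
K = P̄·Hᵀ·S⁻¹ = [29/35; 1/35]
x' − x̄ = [29/35, 1/35] = K·y
y = (KᵀK)⁻¹·Kᵀ·(x' − x̄) = [1]
z = y + H·x̄ = [1] + [1] = [2]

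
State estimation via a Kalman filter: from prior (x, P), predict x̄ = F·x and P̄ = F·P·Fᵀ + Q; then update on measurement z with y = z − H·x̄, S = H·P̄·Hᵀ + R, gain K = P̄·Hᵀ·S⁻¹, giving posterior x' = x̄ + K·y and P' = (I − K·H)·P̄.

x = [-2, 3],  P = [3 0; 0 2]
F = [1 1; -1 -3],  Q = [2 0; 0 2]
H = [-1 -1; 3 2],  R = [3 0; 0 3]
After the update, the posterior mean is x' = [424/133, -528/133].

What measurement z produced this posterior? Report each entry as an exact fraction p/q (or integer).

x̄ = F·x = [1, -7]
P̄ = F·P·Fᵀ + Q = [7 -9; -9 23]
S = H·P̄·Hᵀ + R = [15 -22; -22 50]
K = P̄·Hᵀ·S⁻¹ = [83/133 89/266; -141/133 -23/266]
x' − x̄ = [291/133, 403/133] = K·y
y = (KᵀK)⁻¹·Kᵀ·(x' − x̄) = [-4, 14]
z = y + H·x̄ = [-4, 14] + [6, -11] = [2, 3]

z = [2, 3]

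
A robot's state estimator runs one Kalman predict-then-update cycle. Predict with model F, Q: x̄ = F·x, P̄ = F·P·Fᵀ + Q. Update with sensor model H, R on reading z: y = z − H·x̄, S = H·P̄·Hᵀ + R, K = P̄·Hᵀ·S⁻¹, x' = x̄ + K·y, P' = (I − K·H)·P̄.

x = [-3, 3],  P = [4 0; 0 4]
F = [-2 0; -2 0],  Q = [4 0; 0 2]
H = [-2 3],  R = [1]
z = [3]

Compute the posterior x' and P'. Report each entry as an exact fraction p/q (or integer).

x̄ = F·x = [6, 6]
P̄ = F·P·Fᵀ + Q = [20 16; 16 18]
y = z − H·x̄ = [-3]
S = H·P̄·Hᵀ + R = [51]
K = P̄·Hᵀ·S⁻¹ = [8/51; 22/51]
x' = x̄ + K·y = [94/17, 80/17]
P' = (I − K·H)·P̄ = [956/51 640/51; 640/51 434/51]

x' = [94/17, 80/17]
P' = [956/51 640/51; 640/51 434/51]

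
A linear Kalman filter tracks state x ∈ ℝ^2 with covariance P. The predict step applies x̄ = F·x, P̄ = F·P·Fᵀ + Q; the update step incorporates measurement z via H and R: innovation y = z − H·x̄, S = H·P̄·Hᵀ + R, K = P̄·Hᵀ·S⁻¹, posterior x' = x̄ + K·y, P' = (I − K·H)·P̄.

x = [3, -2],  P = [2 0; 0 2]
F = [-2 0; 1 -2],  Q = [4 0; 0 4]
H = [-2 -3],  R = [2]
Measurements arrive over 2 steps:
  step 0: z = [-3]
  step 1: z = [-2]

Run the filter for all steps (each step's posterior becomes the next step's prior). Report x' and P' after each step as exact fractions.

step 0: x̄ = F·x = [-6, 7]
step 0: P̄ = F·P·Fᵀ + Q = [12 -4; -4 14]
step 0: y = z − H·x̄ = [6]
step 0: S = H·P̄·Hᵀ + R = [128]
step 0: K = P̄·Hᵀ·S⁻¹ = [-3/32; -17/64]
step 0: x' = x̄ + K·y = [-105/16, 173/32]
step 0: P' = (I − K·H)·P̄ = [87/8 -115/16; -115/16 159/32]
step 1: x̄ = F·x = [105/8, -139/8]
step 1: P̄ = F·P·Fᵀ + Q = [95/2 -101/2; -101/2 127/2]
step 1: y = z − H·x̄ = [-223/8]
step 1: S = H·P̄·Hᵀ + R = [315/2]
step 1: K = P̄·Hᵀ·S⁻¹ = [113/315; -179/315]
step 1: x' = x̄ + K·y = [1969/630, -967/630]
step 1: P' = (I − K·H)·P̄ = [8578/315 -5794/315; -5794/315 3982/315]

step 0: x' = [-105/16, 173/32], P' = [87/8 -115/16; -115/16 159/32]
step 1: x' = [1969/630, -967/630], P' = [8578/315 -5794/315; -5794/315 3982/315]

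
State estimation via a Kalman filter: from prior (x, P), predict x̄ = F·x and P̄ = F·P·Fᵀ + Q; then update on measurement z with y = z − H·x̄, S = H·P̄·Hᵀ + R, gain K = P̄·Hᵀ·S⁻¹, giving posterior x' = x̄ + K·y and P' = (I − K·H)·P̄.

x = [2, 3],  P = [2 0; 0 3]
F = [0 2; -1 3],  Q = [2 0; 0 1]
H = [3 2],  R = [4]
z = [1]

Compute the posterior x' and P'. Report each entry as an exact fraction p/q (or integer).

x' = [189/233, -136/233]
P' = [220/233 -252/233; -252/233 492/233]

x̄ = F·x = [6, 7]
P̄ = F·P·Fᵀ + Q = [14 18; 18 30]
y = z − H·x̄ = [-31]
S = H·P̄·Hᵀ + R = [466]
K = P̄·Hᵀ·S⁻¹ = [39/233; 57/233]
x' = x̄ + K·y = [189/233, -136/233]
P' = (I − K·H)·P̄ = [220/233 -252/233; -252/233 492/233]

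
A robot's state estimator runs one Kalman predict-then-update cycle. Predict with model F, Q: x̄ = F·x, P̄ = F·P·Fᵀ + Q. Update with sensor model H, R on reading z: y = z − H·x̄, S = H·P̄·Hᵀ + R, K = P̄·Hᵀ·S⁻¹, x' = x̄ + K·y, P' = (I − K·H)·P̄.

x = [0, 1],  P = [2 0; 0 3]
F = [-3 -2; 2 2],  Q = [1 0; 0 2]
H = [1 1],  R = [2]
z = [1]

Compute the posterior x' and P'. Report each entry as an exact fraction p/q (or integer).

x' = [-1, 12/7]
P' = [24 -22; -22 150/7]

x̄ = F·x = [-2, 2]
P̄ = F·P·Fᵀ + Q = [31 -24; -24 22]
y = z − H·x̄ = [1]
S = H·P̄·Hᵀ + R = [7]
K = P̄·Hᵀ·S⁻¹ = [1; -2/7]
x' = x̄ + K·y = [-1, 12/7]
P' = (I − K·H)·P̄ = [24 -22; -22 150/7]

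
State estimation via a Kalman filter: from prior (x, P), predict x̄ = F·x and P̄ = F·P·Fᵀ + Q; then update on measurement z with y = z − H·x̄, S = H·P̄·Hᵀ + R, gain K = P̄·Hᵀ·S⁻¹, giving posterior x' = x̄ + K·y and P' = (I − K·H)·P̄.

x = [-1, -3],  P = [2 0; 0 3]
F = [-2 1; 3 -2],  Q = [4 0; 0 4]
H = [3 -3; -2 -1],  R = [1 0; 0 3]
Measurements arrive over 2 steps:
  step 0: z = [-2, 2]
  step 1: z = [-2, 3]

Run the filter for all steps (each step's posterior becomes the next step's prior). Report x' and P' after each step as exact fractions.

step 0: x' = [-6389/8693, -531/8693], P' = [5253/17386 2298/8693; 2298/8693 2934/8693]
step 1: x' = [-5007740/4474129, -8789087/17896516], P' = [1342136/4474129 2336101/8948258; 2336101/8948258 11883709/35793032]

step 0: x̄ = F·x = [-1, 3]
step 0: P̄ = F·P·Fᵀ + Q = [15 -18; -18 34]
step 0: y = z − H·x̄ = [10, 3]
step 0: S = H·P̄·Hᵀ + R = [766 -42; -42 25]
step 0: K = P̄·Hᵀ·S⁻¹ = [1971/17386 -2517/8693; -1908/8693 -2510/8693]
step 0: x' = x̄ + K·y = [-6389/8693, -531/8693]
step 0: P' = (I − K·H)·P̄ = [5253/17386 2298/8693; 2298/8693 2934/8693]
step 1: x̄ = F·x = [12247/8693, -18105/8693]
step 1: P̄ = F·P·Fᵀ + Q = [39020/8693 -5541/8693; -5541/8693 85141/17386]
step 1: y = z − H·x̄ = [-108442/8693, 32468/8693]
step 1: S = H·P̄·Hᵀ + R = [1685491/17386 -246063/17386; -246063/17386 405131/17386]
step 1: K = P̄·Hᵀ·S⁻¹ = [1044513/8948258 -2568215/8948258; -7617915/35793032 -10190839/35793032]
step 1: x' = x̄ + K·y = [-5007740/4474129, -8789087/17896516]
step 1: P' = (I − K·H)·P̄ = [1342136/4474129 2336101/8948258; 2336101/8948258 11883709/35793032]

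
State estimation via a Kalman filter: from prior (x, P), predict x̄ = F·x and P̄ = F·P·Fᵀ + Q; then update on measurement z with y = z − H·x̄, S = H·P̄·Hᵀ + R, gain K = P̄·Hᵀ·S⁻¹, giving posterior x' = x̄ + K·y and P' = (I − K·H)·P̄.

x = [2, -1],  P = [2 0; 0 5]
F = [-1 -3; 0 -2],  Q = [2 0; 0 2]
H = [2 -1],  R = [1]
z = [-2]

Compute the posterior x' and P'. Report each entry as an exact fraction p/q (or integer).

x̄ = F·x = [1, 2]
P̄ = F·P·Fᵀ + Q = [49 30; 30 22]
y = z − H·x̄ = [-2]
S = H·P̄·Hᵀ + R = [99]
K = P̄·Hᵀ·S⁻¹ = [68/99; 38/99]
x' = x̄ + K·y = [-37/99, 122/99]
P' = (I − K·H)·P̄ = [227/99 386/99; 386/99 734/99]

x' = [-37/99, 122/99]
P' = [227/99 386/99; 386/99 734/99]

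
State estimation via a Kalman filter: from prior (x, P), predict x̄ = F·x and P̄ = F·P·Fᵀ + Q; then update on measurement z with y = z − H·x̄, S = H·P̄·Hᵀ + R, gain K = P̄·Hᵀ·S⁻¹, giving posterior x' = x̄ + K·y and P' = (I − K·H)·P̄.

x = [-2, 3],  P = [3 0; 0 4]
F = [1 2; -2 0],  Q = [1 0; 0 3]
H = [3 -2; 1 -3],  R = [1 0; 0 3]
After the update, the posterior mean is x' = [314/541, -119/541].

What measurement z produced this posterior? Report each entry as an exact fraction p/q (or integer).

x̄ = F·x = [4, 4]
P̄ = F·P·Fᵀ + Q = [20 -6; -6 15]
S = H·P̄·Hᵀ + R = [313 216; 216 194]
K = P̄·Hᵀ·S⁻¹ = [2880/7033 -1829/7033; 852/7033 -5595/14066]
x' − x̄ = [-1850/541, -2283/541] = K·y
y = (KᵀK)⁻¹·Kᵀ·(x' − x̄) = [-2, 10]
z = y + H·x̄ = [-2, 10] + [4, -8] = [2, 2]

z = [2, 2]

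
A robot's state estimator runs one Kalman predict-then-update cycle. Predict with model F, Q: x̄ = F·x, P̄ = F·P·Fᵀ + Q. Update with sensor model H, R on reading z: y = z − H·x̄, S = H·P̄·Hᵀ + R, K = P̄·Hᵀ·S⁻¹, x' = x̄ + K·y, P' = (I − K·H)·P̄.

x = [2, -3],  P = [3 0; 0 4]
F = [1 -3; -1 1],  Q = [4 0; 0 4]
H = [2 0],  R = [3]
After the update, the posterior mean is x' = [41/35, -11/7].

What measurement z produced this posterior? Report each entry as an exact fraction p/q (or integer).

z = [2]

x̄ = F·x = [11, -5]
P̄ = F·P·Fᵀ + Q = [43 -15; -15 11]
S = H·P̄·Hᵀ + R = [175]
K = P̄·Hᵀ·S⁻¹ = [86/175; -6/35]
x' − x̄ = [-344/35, 24/7] = K·y
y = (KᵀK)⁻¹·Kᵀ·(x' − x̄) = [-20]
z = y + H·x̄ = [-20] + [22] = [2]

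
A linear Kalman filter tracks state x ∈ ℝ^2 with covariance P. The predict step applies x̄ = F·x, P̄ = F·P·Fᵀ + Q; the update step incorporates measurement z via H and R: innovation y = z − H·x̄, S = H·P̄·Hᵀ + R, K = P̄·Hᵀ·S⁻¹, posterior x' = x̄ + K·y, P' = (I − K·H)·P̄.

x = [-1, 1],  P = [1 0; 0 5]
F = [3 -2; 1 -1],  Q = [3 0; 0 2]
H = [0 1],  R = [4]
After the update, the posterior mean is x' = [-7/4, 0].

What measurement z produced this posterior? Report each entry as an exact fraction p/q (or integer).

x̄ = F·x = [-5, -2]
P̄ = F·P·Fᵀ + Q = [32 13; 13 8]
S = H·P̄·Hᵀ + R = [12]
K = P̄·Hᵀ·S⁻¹ = [13/12; 2/3]
x' − x̄ = [13/4, 2] = K·y
y = (KᵀK)⁻¹·Kᵀ·(x' − x̄) = [3]
z = y + H·x̄ = [3] + [-2] = [1]

z = [1]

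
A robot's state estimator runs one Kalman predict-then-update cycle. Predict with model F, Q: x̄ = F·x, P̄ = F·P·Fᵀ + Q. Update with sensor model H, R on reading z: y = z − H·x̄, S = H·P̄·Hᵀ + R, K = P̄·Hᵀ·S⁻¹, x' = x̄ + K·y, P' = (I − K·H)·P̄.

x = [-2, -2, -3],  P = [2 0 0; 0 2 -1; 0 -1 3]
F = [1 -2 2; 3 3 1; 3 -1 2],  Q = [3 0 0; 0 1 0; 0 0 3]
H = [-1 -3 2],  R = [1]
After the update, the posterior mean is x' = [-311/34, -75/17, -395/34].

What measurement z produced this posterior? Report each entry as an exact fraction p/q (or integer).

x̄ = F·x = [-4, -15, -10]
P̄ = F·P·Fᵀ + Q = [33 -4 28; -4 34 13; 28 13 39]
S = H·P̄·Hᵀ + R = [204]
K = P̄·Hᵀ·S⁻¹ = [35/204; -6/17; 11/204]
x' − x̄ = [-175/34, 180/17, -55/34] = K·y
y = (KᵀK)⁻¹·Kᵀ·(x' − x̄) = [-30]
z = y + H·x̄ = [-30] + [29] = [-1]

z = [-1]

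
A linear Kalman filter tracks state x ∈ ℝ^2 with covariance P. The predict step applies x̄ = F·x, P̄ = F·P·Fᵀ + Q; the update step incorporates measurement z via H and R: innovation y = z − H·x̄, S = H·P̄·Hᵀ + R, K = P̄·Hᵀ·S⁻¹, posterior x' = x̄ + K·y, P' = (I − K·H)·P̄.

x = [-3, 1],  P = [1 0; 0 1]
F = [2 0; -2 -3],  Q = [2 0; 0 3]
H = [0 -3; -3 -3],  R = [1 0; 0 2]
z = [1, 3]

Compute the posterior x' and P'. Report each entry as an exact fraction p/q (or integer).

x' = [-1635/1724, -207/862]
P' = [543/1724 -91/862; -91/862 47/431]

x̄ = F·x = [-6, 3]
P̄ = F·P·Fᵀ + Q = [6 -4; -4 16]
y = z − H·x̄ = [10, -6]
S = H·P̄·Hᵀ + R = [145 108; 108 128]
K = P̄·Hᵀ·S⁻¹ = [273/862 -1083/3448; -141/431 -9/1724]
x' = x̄ + K·y = [-1635/1724, -207/862]
P' = (I − K·H)·P̄ = [543/1724 -91/862; -91/862 47/431]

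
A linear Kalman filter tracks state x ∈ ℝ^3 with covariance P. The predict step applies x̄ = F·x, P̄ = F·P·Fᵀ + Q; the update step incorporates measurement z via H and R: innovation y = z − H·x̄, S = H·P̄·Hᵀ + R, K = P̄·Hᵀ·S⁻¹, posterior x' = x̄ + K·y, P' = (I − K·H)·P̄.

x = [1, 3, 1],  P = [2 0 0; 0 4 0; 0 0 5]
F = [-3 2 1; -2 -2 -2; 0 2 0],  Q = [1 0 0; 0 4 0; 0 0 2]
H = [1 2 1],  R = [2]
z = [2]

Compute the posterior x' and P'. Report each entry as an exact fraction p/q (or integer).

x' = [248/41, -212/41, 252/41]
P' = [1444/41 -1036/41 642/41; -1036/41 879/41 -689/41; 642/41 -689/41 737/41]

x̄ = F·x = [4, -10, 6]
P̄ = F·P·Fᵀ + Q = [40 -14 16; -14 48 -16; 16 -16 18]
y = z − H·x̄ = [12]
S = H·P̄·Hᵀ + R = [164]
K = P̄·Hᵀ·S⁻¹ = [7/41; 33/82; 1/82]
x' = x̄ + K·y = [248/41, -212/41, 252/41]
P' = (I − K·H)·P̄ = [1444/41 -1036/41 642/41; -1036/41 879/41 -689/41; 642/41 -689/41 737/41]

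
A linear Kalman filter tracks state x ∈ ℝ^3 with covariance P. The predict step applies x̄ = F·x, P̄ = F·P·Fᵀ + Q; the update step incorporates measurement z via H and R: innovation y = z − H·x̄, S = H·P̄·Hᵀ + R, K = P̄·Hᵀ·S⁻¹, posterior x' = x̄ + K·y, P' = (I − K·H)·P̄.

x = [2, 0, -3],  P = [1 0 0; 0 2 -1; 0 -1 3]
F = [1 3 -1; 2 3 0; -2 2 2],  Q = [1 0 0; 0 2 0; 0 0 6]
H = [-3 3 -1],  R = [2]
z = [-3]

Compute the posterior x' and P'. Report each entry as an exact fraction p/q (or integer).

x̄ = F·x = [5, 4, -10]
P̄ = F·P·Fᵀ + Q = [29 23 0; 23 24 2; 0 2 22]
y = z − H·x̄ = [-10]
S = H·P̄·Hᵀ + R = [75]
K = P̄·Hᵀ·S⁻¹ = [-6/25; 1/75; -16/75]
x' = x̄ + K·y = [37/5, 58/15, -118/15]
P' = (I − K·H)·P̄ = [617/25 581/25 -96/25; 581/25 1799/75 166/75; -96/25 166/75 1394/75]

x' = [37/5, 58/15, -118/15]
P' = [617/25 581/25 -96/25; 581/25 1799/75 166/75; -96/25 166/75 1394/75]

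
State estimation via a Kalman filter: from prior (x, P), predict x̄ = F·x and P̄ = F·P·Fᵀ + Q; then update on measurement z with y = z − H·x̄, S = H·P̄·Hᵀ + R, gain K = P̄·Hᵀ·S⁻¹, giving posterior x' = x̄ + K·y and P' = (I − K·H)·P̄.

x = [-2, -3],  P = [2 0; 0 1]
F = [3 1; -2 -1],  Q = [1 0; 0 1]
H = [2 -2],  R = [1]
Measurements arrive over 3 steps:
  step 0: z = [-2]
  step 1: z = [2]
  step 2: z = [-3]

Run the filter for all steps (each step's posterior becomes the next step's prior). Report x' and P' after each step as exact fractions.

step 0: x' = [-1/5, 13/15], P' = [16/25 37/75; 37/75 134/225]
step 1: x' = [11452/27449, -15937/27449], P' = [16345/27449 12471/27449; 12471/27449 15403/27449]
step 2: x' = [-2176243/3125669, 2445701/3125669], P' = [1860607/3125669 1419996/3125669; 1419996/3125669 1753940/3125669]

step 0: x̄ = F·x = [-9, 7]
step 0: P̄ = F·P·Fᵀ + Q = [20 -13; -13 10]
step 0: y = z − H·x̄ = [30]
step 0: S = H·P̄·Hᵀ + R = [225]
step 0: K = P̄·Hᵀ·S⁻¹ = [22/75; -46/225]
step 0: x' = x̄ + K·y = [-1/5, 13/15]
step 0: P' = (I − K·H)·P̄ = [16/25 37/75; 37/75 134/225]
step 1: x̄ = F·x = [4/15, -7/15]
step 1: P̄ = F·P·Fᵀ + Q = [2321/225 -1553/225; -1553/225 1379/225]
step 1: y = z − H·x̄ = [8/15]
step 1: S = H·P̄·Hᵀ + R = [27449/225]
step 1: K = P̄·Hᵀ·S⁻¹ = [7748/27449; -5864/27449]
step 1: x' = x̄ + K·y = [11452/27449, -15937/27449]
step 1: P' = (I − K·H)·P̄ = [16345/27449 12471/27449; 12471/27449 15403/27449]
step 2: x̄ = F·x = [18419/27449, -6967/27449]
step 2: P̄ = F·P·Fᵀ + Q = [264783/27449 -175828/27449; -175828/27449 158116/27449]
step 2: y = z − H·x̄ = [-133119/27449]
step 2: S = H·P̄·Hᵀ + R = [3125669/27449]
step 2: K = P̄·Hᵀ·S⁻¹ = [881222/3125669; -667888/3125669]
step 2: x' = x̄ + K·y = [-2176243/3125669, 2445701/3125669]
step 2: P' = (I − K·H)·P̄ = [1860607/3125669 1419996/3125669; 1419996/3125669 1753940/3125669]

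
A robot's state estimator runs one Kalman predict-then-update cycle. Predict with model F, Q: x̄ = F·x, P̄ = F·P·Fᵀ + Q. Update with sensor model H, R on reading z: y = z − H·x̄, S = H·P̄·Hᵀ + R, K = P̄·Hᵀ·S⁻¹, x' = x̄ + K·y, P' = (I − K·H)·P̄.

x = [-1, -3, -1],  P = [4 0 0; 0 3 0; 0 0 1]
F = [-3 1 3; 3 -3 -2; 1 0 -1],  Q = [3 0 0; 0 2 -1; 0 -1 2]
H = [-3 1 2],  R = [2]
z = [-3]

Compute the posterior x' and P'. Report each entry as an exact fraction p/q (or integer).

x̄ = F·x = [-3, 8, 0]
P̄ = F·P·Fᵀ + Q = [51 -51 -15; -51 69 13; -15 13 7]
y = z − H·x̄ = [-20]
S = H·P̄·Hᵀ + R = [1096]
K = P̄·Hᵀ·S⁻¹ = [-117/548; 31/137; 9/137]
x' = x̄ + K·y = [174/137, 476/137, -180/137]
P' = (I − K·H)·P̄ = [285/274 267/137 51/137; 267/137 1765/137 -451/137; 51/137 -451/137 311/137]

x' = [174/137, 476/137, -180/137]
P' = [285/274 267/137 51/137; 267/137 1765/137 -451/137; 51/137 -451/137 311/137]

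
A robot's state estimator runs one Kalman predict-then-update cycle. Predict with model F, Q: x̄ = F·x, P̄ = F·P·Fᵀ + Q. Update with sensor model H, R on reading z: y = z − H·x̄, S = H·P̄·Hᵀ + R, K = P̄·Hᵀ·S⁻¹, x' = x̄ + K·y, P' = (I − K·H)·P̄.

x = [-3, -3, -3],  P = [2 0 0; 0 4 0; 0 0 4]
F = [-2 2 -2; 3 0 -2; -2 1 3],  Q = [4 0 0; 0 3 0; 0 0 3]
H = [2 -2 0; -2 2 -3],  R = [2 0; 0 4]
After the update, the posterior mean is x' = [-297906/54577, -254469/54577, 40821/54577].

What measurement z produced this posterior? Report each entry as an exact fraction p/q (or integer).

x̄ = F·x = [6, -3, -6]
P̄ = F·P·Fᵀ + Q = [44 4 -8; 4 37 -36; -8 -36 51]
S = H·P̄·Hᵀ + R = [294 -460; -460 1091]
K = P̄·Hᵀ·S⁻¹ = [30760/54577 10168/54577; 4017/54577 10398/54577; -17522/54577 -17843/54577]
x' − x̄ = [-625368/54577, -90738/54577, 368283/54577] = K·y
y = (KᵀK)⁻¹·Kᵀ·(x' − x̄) = [-20, -1]
z = y + H·x̄ = [-20, -1] + [18, 0] = [-2, -1]

z = [-2, -1]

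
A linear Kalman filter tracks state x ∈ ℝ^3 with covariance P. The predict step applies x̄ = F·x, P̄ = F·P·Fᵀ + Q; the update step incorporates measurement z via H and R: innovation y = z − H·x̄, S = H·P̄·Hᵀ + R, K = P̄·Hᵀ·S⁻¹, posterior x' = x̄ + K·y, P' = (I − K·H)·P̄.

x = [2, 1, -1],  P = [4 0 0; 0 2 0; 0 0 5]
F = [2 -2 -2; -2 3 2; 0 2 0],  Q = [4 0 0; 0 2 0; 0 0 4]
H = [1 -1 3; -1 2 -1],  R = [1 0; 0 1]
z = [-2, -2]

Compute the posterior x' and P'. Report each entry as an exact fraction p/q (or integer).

x̄ = F·x = [4, -3, 2]
P̄ = F·P·Fᵀ + Q = [48 -48 -8; -48 56 12; -8 12 12]
y = z − H·x̄ = [-15, 10]
S = H·P̄·Hᵀ + R = [189 -224; -224 413]
K = P̄·Hᵀ·S⁻¹ = [-104/3983 -1368/3983; 724/3983 260/569; 1584/3983 1052/3983]
x' = x̄ + K·y = [3812/3983, -4609/3983, -5274/3983]
P' = (I − K·H)·P̄ = [12624/3983 4208/3983 -2840/3983; 4208/3983 2920/3983 -188/3983; -2840/3983 -188/3983 1412/3983]

x' = [3812/3983, -4609/3983, -5274/3983]
P' = [12624/3983 4208/3983 -2840/3983; 4208/3983 2920/3983 -188/3983; -2840/3983 -188/3983 1412/3983]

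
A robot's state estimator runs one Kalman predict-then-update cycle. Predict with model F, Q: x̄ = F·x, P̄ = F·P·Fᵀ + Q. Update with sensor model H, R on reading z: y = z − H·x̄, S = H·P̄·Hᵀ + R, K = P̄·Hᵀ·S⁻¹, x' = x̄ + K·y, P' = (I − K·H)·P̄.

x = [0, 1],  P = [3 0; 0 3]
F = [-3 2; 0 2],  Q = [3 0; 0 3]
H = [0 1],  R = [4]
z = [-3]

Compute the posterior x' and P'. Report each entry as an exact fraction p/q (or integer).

x' = [-22/19, -37/19]
P' = [654/19 48/19; 48/19 60/19]

x̄ = F·x = [2, 2]
P̄ = F·P·Fᵀ + Q = [42 12; 12 15]
y = z − H·x̄ = [-5]
S = H·P̄·Hᵀ + R = [19]
K = P̄·Hᵀ·S⁻¹ = [12/19; 15/19]
x' = x̄ + K·y = [-22/19, -37/19]
P' = (I − K·H)·P̄ = [654/19 48/19; 48/19 60/19]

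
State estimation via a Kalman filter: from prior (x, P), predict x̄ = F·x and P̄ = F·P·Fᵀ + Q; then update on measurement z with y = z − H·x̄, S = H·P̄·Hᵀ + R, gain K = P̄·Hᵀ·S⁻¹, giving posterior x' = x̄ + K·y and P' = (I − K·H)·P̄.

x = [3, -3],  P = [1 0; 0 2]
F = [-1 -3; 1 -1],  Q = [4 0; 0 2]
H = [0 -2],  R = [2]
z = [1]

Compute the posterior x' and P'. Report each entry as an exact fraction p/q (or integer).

x' = [1/11, 1/11]
P' = [203/11 5/11; 5/11 5/11]

x̄ = F·x = [6, 6]
P̄ = F·P·Fᵀ + Q = [23 5; 5 5]
y = z − H·x̄ = [13]
S = H·P̄·Hᵀ + R = [22]
K = P̄·Hᵀ·S⁻¹ = [-5/11; -5/11]
x' = x̄ + K·y = [1/11, 1/11]
P' = (I − K·H)·P̄ = [203/11 5/11; 5/11 5/11]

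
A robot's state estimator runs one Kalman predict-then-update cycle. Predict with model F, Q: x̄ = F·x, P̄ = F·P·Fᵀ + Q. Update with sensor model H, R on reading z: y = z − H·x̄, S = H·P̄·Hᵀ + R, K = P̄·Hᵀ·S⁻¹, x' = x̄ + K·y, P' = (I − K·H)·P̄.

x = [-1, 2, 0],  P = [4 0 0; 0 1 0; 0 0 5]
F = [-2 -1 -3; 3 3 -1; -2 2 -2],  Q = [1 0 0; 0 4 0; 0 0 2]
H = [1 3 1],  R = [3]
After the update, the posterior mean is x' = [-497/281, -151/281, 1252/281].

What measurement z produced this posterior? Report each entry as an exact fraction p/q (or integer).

x̄ = F·x = [0, 3, 6]
P̄ = F·P·Fᵀ + Q = [63 -12 44; -12 54 -8; 44 -8 42]
S = H·P̄·Hᵀ + R = [562]
K = P̄·Hᵀ·S⁻¹ = [71/562; 71/281; 31/281]
x' − x̄ = [-497/281, -994/281, -434/281] = K·y
y = (KᵀK)⁻¹·Kᵀ·(x' − x̄) = [-14]
z = y + H·x̄ = [-14] + [15] = [1]

z = [1]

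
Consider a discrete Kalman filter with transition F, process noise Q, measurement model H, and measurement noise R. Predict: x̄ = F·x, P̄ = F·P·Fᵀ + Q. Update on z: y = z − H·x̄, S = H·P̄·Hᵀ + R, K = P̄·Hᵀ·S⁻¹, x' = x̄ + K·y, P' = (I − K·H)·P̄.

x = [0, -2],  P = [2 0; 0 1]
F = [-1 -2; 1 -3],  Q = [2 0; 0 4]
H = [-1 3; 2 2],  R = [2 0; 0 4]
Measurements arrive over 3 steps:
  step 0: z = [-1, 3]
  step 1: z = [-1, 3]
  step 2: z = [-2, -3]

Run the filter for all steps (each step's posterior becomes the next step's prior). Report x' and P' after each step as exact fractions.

step 0: x̄ = F·x = [4, 6]
step 0: P̄ = F·P·Fᵀ + Q = [8 4; 4 15]
step 0: y = z − H·x̄ = [-15, -17]
step 0: S = H·P̄·Hᵀ + R = [121 90; 90 128]
step 0: K = P̄·Hᵀ·S⁻¹ = [-412/1847 636/1847; 457/1847 227/1847]
step 0: x' = x̄ + K·y = [2756/1847, 368/1847]
step 0: P' = (I − K·H)·P̄ = [1160/1847 112/1847; 112/1847 342/1847]
step 1: x̄ = F·x = [-3492/1847, 1652/1847]
step 1: P̄ = F·P·Fᵀ + Q = [6670/1847 1004/1847; 1004/1847 10954/1847]
step 1: y = z − H·x̄ = [-10295/1847, 9221/1847]
step 1: S = H·P̄·Hᵀ + R = [102926/1847 56400/1847; 56400/1847 85916/1847]
step 1: K = P̄·Hᵀ·S⁻¹ = [-1699/8153 120873/383191; 1999/8153 44991/383191]
step 1: x' = x̄ + K·y = [324068/383191, 43664/383191]
step 1: P' = (I − K·H)·P̄ = [221236/383191 20510/383191; 20510/383191 69472/383191]
step 2: x̄ = F·x = [-411396/383191, 4108/8153]
step 2: P̄ = F·P·Fᵀ + Q = [1347546/383191 4598/8153; 4598/8153 48004/8153]
step 2: y = z − H·x̄ = [-1757006/383191, -712933/383191]
step 2: S = H·P̄·Hᵀ + R = [21122984/383191 11706460/383191; 11706460/383191 17676548/383191]
step 2: K = P̄·Hᵀ·S⁻¹ = [-7987139/38548047 12109411/38548047; 18900893/77096094 9048479/77096094]
step 2: x' = x̄ + K·y = [-16159/22823, -38279/45646]
step 2: P' = (I − K·H)·P̄ = [22157686/38548047 2061136/38548047; 2061136/38548047 6987343/38548047]

step 0: x' = [2756/1847, 368/1847], P' = [1160/1847 112/1847; 112/1847 342/1847]
step 1: x' = [324068/383191, 43664/383191], P' = [221236/383191 20510/383191; 20510/383191 69472/383191]
step 2: x' = [-16159/22823, -38279/45646], P' = [22157686/38548047 2061136/38548047; 2061136/38548047 6987343/38548047]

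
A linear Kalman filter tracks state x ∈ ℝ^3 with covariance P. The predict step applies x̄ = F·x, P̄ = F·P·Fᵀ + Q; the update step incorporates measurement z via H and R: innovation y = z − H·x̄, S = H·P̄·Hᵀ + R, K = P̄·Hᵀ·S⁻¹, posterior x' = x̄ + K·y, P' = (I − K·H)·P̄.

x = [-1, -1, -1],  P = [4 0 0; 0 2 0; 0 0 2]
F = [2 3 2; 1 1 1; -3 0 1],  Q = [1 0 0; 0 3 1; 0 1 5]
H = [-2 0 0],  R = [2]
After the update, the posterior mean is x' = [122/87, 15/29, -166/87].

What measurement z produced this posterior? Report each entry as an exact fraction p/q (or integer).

x̄ = F·x = [-7, -3, 2]
P̄ = F·P·Fᵀ + Q = [43 18 -20; 18 11 -9; -20 -9 43]
S = H·P̄·Hᵀ + R = [174]
K = P̄·Hᵀ·S⁻¹ = [-43/87; -6/29; 20/87]
x' − x̄ = [731/87, 102/29, -340/87] = K·y
y = (KᵀK)⁻¹·Kᵀ·(x' − x̄) = [-17]
z = y + H·x̄ = [-17] + [14] = [-3]

z = [-3]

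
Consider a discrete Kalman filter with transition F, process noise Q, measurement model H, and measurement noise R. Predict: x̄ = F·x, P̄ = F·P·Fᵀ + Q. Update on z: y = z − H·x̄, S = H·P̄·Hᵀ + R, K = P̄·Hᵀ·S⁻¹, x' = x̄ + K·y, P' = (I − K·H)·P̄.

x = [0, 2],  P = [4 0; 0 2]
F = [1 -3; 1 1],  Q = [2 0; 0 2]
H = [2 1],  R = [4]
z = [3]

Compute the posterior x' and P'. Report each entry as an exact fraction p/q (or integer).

x̄ = F·x = [-6, 2]
P̄ = F·P·Fᵀ + Q = [24 -2; -2 8]
y = z − H·x̄ = [13]
S = H·P̄·Hᵀ + R = [100]
K = P̄·Hᵀ·S⁻¹ = [23/50; 1/25]
x' = x̄ + K·y = [-1/50, 63/25]
P' = (I − K·H)·P̄ = [71/25 -96/25; -96/25 196/25]

x' = [-1/50, 63/25]
P' = [71/25 -96/25; -96/25 196/25]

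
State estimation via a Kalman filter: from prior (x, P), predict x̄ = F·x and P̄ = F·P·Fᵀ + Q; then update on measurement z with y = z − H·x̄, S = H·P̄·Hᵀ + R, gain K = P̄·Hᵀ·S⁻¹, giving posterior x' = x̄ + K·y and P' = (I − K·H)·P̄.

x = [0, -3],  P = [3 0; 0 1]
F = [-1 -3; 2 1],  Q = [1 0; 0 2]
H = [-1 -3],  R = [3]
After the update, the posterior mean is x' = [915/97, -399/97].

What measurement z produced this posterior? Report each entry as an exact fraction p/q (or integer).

x̄ = F·x = [9, -3]
P̄ = F·P·Fᵀ + Q = [13 -9; -9 15]
S = H·P̄·Hᵀ + R = [97]
K = P̄·Hᵀ·S⁻¹ = [14/97; -36/97]
x' − x̄ = [42/97, -108/97] = K·y
y = (KᵀK)⁻¹·Kᵀ·(x' − x̄) = [3]
z = y + H·x̄ = [3] + [0] = [3]

z = [3]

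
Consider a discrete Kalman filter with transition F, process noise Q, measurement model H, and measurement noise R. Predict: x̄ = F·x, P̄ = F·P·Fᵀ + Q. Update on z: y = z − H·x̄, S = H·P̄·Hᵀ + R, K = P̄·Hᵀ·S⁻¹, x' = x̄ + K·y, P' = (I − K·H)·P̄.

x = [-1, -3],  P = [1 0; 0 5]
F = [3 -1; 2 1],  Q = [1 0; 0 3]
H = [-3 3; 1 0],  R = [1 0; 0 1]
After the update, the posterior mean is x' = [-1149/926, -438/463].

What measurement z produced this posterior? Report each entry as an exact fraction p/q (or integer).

x̄ = F·x = [0, -5]
P̄ = F·P·Fᵀ + Q = [15 1; 1 12]
S = H·P̄·Hᵀ + R = [226 -42; -42 16]
K = P̄·Hᵀ·S⁻¹ = [-21/926 813/926; 285/926 403/463]
x' − x̄ = [-1149/926, 1877/463] = K·y
y = (KᵀK)⁻¹·Kᵀ·(x' − x̄) = [16, -1]
z = y + H·x̄ = [16, -1] + [-15, 0] = [1, -1]

z = [1, -1]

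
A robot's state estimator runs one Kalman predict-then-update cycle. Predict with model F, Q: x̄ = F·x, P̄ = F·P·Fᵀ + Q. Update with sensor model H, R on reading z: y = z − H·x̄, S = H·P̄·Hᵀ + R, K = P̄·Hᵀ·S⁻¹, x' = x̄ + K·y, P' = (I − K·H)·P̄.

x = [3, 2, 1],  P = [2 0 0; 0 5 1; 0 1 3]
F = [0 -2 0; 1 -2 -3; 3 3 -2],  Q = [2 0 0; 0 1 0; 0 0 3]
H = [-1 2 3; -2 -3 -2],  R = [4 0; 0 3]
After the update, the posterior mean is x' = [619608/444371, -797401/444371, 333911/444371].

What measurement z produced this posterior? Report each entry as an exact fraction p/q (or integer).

z = [-3, 1]

x̄ = F·x = [-4, -4, 13]
P̄ = F·P·Fᵀ + Q = [22 26 -26; 26 62 -11; -26 -11 66]
S = H·P̄·Hᵀ + R = [788 -503; -503 885]
K = P̄·Hᵀ·S⁻¹ = [-77690/444371 -79304/444371; -51123/444371 -137513/444371; 155129/444371 64570/444371]
x' − x̄ = [2397092/444371, 980083/444371, -5442912/444371] = K·y
y = (KᵀK)⁻¹·Kᵀ·(x' − x̄) = [-38, 7]
z = y + H·x̄ = [-38, 7] + [35, -6] = [-3, 1]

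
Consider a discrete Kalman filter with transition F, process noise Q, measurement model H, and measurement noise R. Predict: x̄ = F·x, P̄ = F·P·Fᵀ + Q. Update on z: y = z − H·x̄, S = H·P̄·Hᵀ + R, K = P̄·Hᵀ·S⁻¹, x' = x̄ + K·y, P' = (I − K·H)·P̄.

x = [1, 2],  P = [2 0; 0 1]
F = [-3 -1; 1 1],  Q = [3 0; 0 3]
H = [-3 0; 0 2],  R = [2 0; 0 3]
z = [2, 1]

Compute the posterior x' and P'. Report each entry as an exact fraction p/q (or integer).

x' = [-1259/1818, 833/1212]
P' = [199/909 -7/606; -7/606 253/404]

x̄ = F·x = [-5, 3]
P̄ = F·P·Fᵀ + Q = [22 -7; -7 6]
y = z − H·x̄ = [-13, -5]
S = H·P̄·Hᵀ + R = [200 42; 42 27]
K = P̄·Hᵀ·S⁻¹ = [-199/606 -7/909; 7/404 253/606]
x' = x̄ + K·y = [-1259/1818, 833/1212]
P' = (I − K·H)·P̄ = [199/909 -7/606; -7/606 253/404]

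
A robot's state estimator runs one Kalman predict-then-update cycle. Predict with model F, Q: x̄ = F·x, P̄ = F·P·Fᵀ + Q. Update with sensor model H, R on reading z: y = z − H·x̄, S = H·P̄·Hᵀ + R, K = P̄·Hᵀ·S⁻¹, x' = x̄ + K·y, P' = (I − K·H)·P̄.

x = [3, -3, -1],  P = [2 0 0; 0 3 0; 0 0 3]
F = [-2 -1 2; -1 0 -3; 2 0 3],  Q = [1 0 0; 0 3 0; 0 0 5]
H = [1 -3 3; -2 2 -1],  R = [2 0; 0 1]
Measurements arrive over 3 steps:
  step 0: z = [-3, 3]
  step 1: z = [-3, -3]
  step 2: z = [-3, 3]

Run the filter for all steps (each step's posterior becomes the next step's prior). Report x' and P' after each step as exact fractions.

step 0: x̄ = F·x = [-5, 0, 3]
step 0: P̄ = F·P·Fᵀ + Q = [24 -14 10; -14 32 -31; 10 -31 40]
step 0: y = z − H·x̄ = [-7, -4]
step 0: S = H·P̄·Hᵀ + R = [1376 -821; -821 541]
step 0: K = P̄·Hᵀ·S⁻¹ = [-3734/14075 -7904/14075; -1768/14075 517/14075; 20481/70375 15211/70375]
step 0: x' = x̄ + K·y = [-12621/14075, 10308/14075, 6914/70375]
step 0: P' = (I − K·H)·P̄ = [3304/2815 3428/2815 9144/14075; 3428/2815 5581/2815 21013/14075; 9144/14075 21013/14075 103479/70375]
step 1: x̄ = F·x = [88498/70375, 42363/70375, -105468/70375]
step 1: P̄ = F·P·Fᵀ + Q = [510996/70375 128101/70375 -287561/70375; 128101/70375 1499356/70375 -1507991/70375; -287561/70375 -1507991/70375 2162226/70375]
step 1: y = z − H·x̄ = [28774/14075, -224323/70375]
step 1: S = H·P̄·Hᵀ + R = [2330234/2815 -5407798/14075; -5407798/14075 14130921/70375]
step 1: K = P̄·Hᵀ·S⁻¹ = [-165762314/654364717 -339325493/654364717; -76378753/654364717 50681307/654364717; 192286617/654364717 154776808/654364717]
step 1: x' = x̄ + K·y = [1565616443/654364717, 76209712/654364717, -1080927322/654364717]
step 1: P' = (I − K·H)·P̄ = [711943961/654364717 736739566/654364717 388916703/654364717; 736739566/654364717 1227661415/654364717 931162391/654364717; 388916703/654364717 931162391/654364717 929714568/654364717]
step 2: x̄ = F·x = [-5369297242/654364717, 1677165523/654364717, -111549080/654364717]
step 2: P̄ = F·P·Fᵀ + Q = [4559635324/654364717 931494065/654364717 -2314288147/654364717; 931494065/654364717 13375969442/654364717 -13291569361/654364717; -2314288147/654364717 -13291569361/654364717 19154030977/654364717]
step 2: y = z − H·x̄ = [8772346900/654364717, -12241380459/654364717]
step 2: S = H·P̄·Hᵀ + R = [518411923755/654364717 -242809334931/654364717; -242809334931/654364717 128007987094/654364717]
step 2: K = P̄·Hᵀ·S⁻¹ = [-2846655268637/11315545480077 -1945492755527/3771848493359; -1300724947363/11315545480077 302598962911/3771848493359; 3334669977479/11315545480077 897138918102/3771848493359]
step 2: x' = x̄ + K·y = [-21825479409515/11315545480077, -5417551877428/11315545480077, -7573778327242/11315545480077]
step 2: P' = (I − K·H)·P̄ = [12243568070609/11315545480077 12671698338676/11315545480077 6692738802715/11315545480077; 12671698338676/11315545480077 21160144154951/11315545480077 16069094743817/11315545480077; 6692738802715/11315545480077 16069094743817/11315545480077 16061295127898/11315545480077]

step 0: x' = [-12621/14075, 10308/14075, 6914/70375], P' = [3304/2815 3428/2815 9144/14075; 3428/2815 5581/2815 21013/14075; 9144/14075 21013/14075 103479/70375]
step 1: x' = [1565616443/654364717, 76209712/654364717, -1080927322/654364717], P' = [711943961/654364717 736739566/654364717 388916703/654364717; 736739566/654364717 1227661415/654364717 931162391/654364717; 388916703/654364717 931162391/654364717 929714568/654364717]
step 2: x' = [-21825479409515/11315545480077, -5417551877428/11315545480077, -7573778327242/11315545480077], P' = [12243568070609/11315545480077 12671698338676/11315545480077 6692738802715/11315545480077; 12671698338676/11315545480077 21160144154951/11315545480077 16069094743817/11315545480077; 6692738802715/11315545480077 16069094743817/11315545480077 16061295127898/11315545480077]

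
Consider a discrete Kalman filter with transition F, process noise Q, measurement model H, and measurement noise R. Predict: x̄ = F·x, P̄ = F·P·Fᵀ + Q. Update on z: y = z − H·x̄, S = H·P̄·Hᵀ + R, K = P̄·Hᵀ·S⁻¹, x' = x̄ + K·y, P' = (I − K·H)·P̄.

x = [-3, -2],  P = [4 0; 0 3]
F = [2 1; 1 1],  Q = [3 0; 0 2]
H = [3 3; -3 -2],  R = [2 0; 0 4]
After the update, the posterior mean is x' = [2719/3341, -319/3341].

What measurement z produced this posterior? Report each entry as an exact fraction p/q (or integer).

x̄ = F·x = [-8, -5]
P̄ = F·P·Fᵀ + Q = [22 11; 11 9]
S = H·P̄·Hᵀ + R = [479 -417; -417 370]
K = P̄·Hᵀ·S⁻¹ = [-66/3341 -869/3341; 933/3341 591/3341]
x' − x̄ = [29447/3341, 16386/3341] = K·y
y = (KᵀK)⁻¹·Kᵀ·(x' − x̄) = [41, -37]
z = y + H·x̄ = [41, -37] + [-39, 34] = [2, -3]

z = [2, -3]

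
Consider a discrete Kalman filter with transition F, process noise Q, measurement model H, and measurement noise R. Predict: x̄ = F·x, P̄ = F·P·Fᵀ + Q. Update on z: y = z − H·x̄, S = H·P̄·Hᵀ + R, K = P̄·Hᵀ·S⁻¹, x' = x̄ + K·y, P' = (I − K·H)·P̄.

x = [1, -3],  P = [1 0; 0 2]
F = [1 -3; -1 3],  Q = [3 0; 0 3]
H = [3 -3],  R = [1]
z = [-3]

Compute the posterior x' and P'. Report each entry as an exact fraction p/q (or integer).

x̄ = F·x = [10, -10]
P̄ = F·P·Fᵀ + Q = [22 -19; -19 22]
y = z − H·x̄ = [-63]
S = H·P̄·Hᵀ + R = [739]
K = P̄·Hᵀ·S⁻¹ = [123/739; -123/739]
x' = x̄ + K·y = [-359/739, 359/739]
P' = (I − K·H)·P̄ = [1129/739 1088/739; 1088/739 1129/739]

x' = [-359/739, 359/739]
P' = [1129/739 1088/739; 1088/739 1129/739]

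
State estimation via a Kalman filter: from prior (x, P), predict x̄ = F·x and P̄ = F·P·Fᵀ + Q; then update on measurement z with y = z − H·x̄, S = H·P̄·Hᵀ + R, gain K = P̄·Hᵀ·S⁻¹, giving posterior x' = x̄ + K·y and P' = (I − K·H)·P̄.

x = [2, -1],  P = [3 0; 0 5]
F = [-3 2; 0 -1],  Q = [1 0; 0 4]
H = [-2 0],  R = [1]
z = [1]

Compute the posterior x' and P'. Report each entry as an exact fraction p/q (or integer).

x̄ = F·x = [-8, 1]
P̄ = F·P·Fᵀ + Q = [48 -10; -10 9]
y = z − H·x̄ = [-15]
S = H·P̄·Hᵀ + R = [193]
K = P̄·Hᵀ·S⁻¹ = [-96/193; 20/193]
x' = x̄ + K·y = [-104/193, -107/193]
P' = (I − K·H)·P̄ = [48/193 -10/193; -10/193 1337/193]

x' = [-104/193, -107/193]
P' = [48/193 -10/193; -10/193 1337/193]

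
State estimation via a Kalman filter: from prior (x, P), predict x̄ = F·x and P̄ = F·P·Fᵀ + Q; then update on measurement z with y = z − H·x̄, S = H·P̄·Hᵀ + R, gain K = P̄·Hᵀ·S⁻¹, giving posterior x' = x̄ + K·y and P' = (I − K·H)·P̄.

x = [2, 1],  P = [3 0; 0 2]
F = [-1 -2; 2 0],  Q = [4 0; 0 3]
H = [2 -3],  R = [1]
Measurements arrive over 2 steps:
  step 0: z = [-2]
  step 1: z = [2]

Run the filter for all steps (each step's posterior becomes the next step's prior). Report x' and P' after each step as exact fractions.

step 0: x' = [-52/67, 23/134], P' = [429/67 282/67; 282/67 771/268]
step 1: x' = [-2121/6442, -11437/12884], P' = [35317/12884 45231/25768; 45231/25768 63549/51536]

step 0: x̄ = F·x = [-4, 4]
step 0: P̄ = F·P·Fᵀ + Q = [15 -6; -6 15]
step 0: y = z − H·x̄ = [18]
step 0: S = H·P̄·Hᵀ + R = [268]
step 0: K = P̄·Hᵀ·S⁻¹ = [12/67; -57/268]
step 0: x' = x̄ + K·y = [-52/67, 23/134]
step 0: P' = (I − K·H)·P̄ = [429/67 282/67; 282/67 771/268]
step 1: x̄ = F·x = [29/67, -104/67]
step 1: P̄ = F·P·Fᵀ + Q = [2596/67 -1986/67; -1986/67 1917/67]
step 1: y = z − H·x̄ = [-236/67]
step 1: S = H·P̄·Hᵀ + R = [51536/67]
step 1: K = P̄·Hᵀ·S⁻¹ = [5575/25768; -9723/51536]
step 1: x' = x̄ + K·y = [-2121/6442, -11437/12884]
step 1: P' = (I − K·H)·P̄ = [35317/12884 45231/25768; 45231/25768 63549/51536]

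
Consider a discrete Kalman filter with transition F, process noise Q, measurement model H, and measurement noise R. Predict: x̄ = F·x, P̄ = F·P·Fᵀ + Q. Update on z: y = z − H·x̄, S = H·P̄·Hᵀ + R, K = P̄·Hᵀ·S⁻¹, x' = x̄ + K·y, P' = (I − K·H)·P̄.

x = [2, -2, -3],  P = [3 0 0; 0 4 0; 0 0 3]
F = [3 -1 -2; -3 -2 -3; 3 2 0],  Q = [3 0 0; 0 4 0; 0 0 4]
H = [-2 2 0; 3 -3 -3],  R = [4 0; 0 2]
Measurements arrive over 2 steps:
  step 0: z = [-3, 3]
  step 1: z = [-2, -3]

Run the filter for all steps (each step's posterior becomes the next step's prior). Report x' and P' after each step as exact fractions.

step 0: x' = [405481/35322, 117447/11774, 8585/17661], P' = [466735/17661 154242/5887 2761/17661; 154242/5887 158657/5887 -4791/5887; 2761/17661 -4791/5887 20884/17661]
step 1: x' = [7401078919/4897201612, 646023652/1224300403, 9428547565/4897201612], P' = [9414112793/2448600806 4312862652/1224300403 856388483/2448600806; 4312862652/1224300403 5133228513/1224300403 -779658923/1224300403; 856388483/2448600806 -779658923/1224300403 2936205759/2448600806]

step 0: x̄ = F·x = [14, 7, 2]
step 0: P̄ = F·P·Fᵀ + Q = [46 -1 19; -1 74 -43; 19 -43 47]
step 0: y = z − H·x̄ = [11, -12]
step 0: S = H·P̄·Hᵀ + R = [492 -360; -360 407]
step 0: K = P̄·Hᵀ·S⁻¹ = [-4009/35322 624/5887; 4415/11774 564/5887; -8567/17661 -1875/5887]
step 0: x' = x̄ + K·y = [405481/35322, 117447/11774, 8585/17661]
step 0: P' = (I − K·H)·P̄ = [466735/17661 154242/5887 2761/17661; 154242/5887 158657/5887 -4791/5887; 2761/17661 -4791/5887 20884/17661]
step 1: x̄ = F·x = [414881/17661, -93935/1682, 640375/11774]
step 1: P̄ = F·P·Fᵀ + Q = [1946125/17661 -220021/841 1559259/5887; -220021/841 561573/841 -552182/841; 1559259/5887 -552182/841 3909285/5887]
step 1: y = z − H·x̄ = [2767075/17661, -65471/841]
step 1: S = H·P̄·Hᵀ + R = [91990804/17661 -1916126/841; -1916126/841 927695/841]
step 1: K = P̄·Hᵀ·S⁻¹ = [-788387489/4897201612 -102001491/2448600806; 820365861/2448600806 -61060407/1224300403; -2415706329/4897201612 -780749145/2448600806]
step 1: x' = x̄ + K·y = [7401078919/4897201612, 646023652/1224300403, 9428547565/4897201612]
step 1: P' = (I − K·H)·P̄ = [9414112793/2448600806 4312862652/1224300403 856388483/2448600806; 4312862652/1224300403 5133228513/1224300403 -779658923/1224300403; 856388483/2448600806 -779658923/1224300403 2936205759/2448600806]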